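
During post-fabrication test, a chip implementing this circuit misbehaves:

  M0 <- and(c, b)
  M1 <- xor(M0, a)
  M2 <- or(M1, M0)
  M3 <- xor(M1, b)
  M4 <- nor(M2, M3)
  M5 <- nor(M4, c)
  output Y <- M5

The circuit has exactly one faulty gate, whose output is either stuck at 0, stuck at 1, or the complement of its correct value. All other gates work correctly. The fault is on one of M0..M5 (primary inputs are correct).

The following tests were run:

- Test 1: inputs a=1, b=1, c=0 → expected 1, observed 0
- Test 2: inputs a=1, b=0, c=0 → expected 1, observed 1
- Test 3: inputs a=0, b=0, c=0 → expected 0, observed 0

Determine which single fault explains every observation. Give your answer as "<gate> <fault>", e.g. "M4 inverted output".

Fault-free values for test 1 (a=1, b=1, c=0): M0=0, M1=1, M2=1, M3=0, M4=0, M5=1, giving Y=1. Observed 0.
Test 1: faults giving observed 0 are {M2 stuck-at-0, M2 inverted output, M4 stuck-at-1, M4 inverted output, M5 stuck-at-0, M5 inverted output}.
Test 2 (a=1, b=0, c=0): fault-free M0=0, M1=1, M2=1, M3=1, M4=0, M5=1 → 1; observed 1. Eliminates M4 stuck-at-1, M4 inverted output, M5 stuck-at-0, M5 inverted output.
Test 3 (a=0, b=0, c=0): fault-free M0=0, M1=0, M2=0, M3=0, M4=1, M5=0 → 0; observed 0. Eliminates M2 inverted output.
Only M2 stuck-at-0 is consistent with every test.

M2 stuck-at-0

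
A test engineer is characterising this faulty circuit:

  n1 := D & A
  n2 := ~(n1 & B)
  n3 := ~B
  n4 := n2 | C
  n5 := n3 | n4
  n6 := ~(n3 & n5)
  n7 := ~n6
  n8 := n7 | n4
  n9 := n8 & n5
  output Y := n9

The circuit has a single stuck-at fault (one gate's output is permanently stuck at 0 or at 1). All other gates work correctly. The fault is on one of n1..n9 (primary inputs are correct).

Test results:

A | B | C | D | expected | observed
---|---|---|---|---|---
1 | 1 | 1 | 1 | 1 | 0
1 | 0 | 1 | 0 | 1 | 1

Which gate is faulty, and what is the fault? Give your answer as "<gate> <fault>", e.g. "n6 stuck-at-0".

Fault-free values for test 1 (A=1, B=1, C=1, D=1): n1=1, n2=0, n3=0, n4=1, n5=1, n6=1, n7=0, n8=1, n9=1, giving Y=1. Observed 0.
Test 1: faults giving observed 0 are {n4 stuck-at-0, n5 stuck-at-0, n8 stuck-at-0, n9 stuck-at-0}.
Test 2 (A=1, B=0, C=1, D=0): fault-free n1=0, n2=1, n3=1, n4=1, n5=1, n6=0, n7=1, n8=1, n9=1 → 1; observed 1. Eliminates n5 stuck-at-0, n8 stuck-at-0, n9 stuck-at-0.
Only n4 stuck-at-0 is consistent with every test.

n4 stuck-at-0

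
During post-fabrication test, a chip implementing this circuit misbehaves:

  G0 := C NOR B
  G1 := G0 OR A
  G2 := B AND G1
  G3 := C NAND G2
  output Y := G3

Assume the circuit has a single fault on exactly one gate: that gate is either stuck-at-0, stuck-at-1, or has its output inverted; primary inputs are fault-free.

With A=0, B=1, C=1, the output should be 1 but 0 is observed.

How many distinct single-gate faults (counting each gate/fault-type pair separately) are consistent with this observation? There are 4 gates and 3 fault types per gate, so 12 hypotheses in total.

Fault-free: G0=0, G1=0, G2=0, G3=1 → 1. Observed 0.
  G0 stuck-at-0: output 1 ✗
  G0 stuck-at-1: output 0 ✓
  G0 inverted output: output 0 ✓
  G1 stuck-at-0: output 1 ✗
  G1 stuck-at-1: output 0 ✓
  G1 inverted output: output 0 ✓
  G2 stuck-at-0: output 1 ✗
  G2 stuck-at-1: output 0 ✓
  G2 inverted output: output 0 ✓
  G3 stuck-at-0: output 0 ✓
  G3 stuck-at-1: output 1 ✗
  G3 inverted output: output 0 ✓
Consistent faults: {G0 stuck-at-1, G0 inverted output, G1 stuck-at-1, G1 inverted output, G2 stuck-at-1, G2 inverted output, G3 stuck-at-0, G3 inverted output} — 8 in all.

8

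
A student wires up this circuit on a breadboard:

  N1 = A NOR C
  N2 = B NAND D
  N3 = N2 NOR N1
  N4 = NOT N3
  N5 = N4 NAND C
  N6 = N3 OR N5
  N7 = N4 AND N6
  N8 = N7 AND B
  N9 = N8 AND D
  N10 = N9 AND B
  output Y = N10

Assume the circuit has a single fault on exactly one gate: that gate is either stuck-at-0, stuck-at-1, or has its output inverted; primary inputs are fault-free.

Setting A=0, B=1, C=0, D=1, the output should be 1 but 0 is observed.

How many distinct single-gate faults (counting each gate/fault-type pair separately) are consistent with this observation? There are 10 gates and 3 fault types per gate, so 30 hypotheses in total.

Fault-free: N1=1, N2=0, N3=0, N4=1, N5=1, N6=1, N7=1, N8=1, N9=1, N10=1 → 1. Observed 0.
  N1: stuck-at-0, inverted output ✓; others ✗
  N2: none of the 3 fault types match ✗
  N3: stuck-at-1, inverted output ✓; others ✗
  N4: stuck-at-0, inverted output ✓; others ✗
  N5: stuck-at-0, inverted output ✓; others ✗
  N6: stuck-at-0, inverted output ✓; others ✗
  N7: stuck-at-0, inverted output ✓; others ✗
  N8: stuck-at-0, inverted output ✓; others ✗
  N9: stuck-at-0, inverted output ✓; others ✗
  N10: stuck-at-0, inverted output ✓; others ✗
Consistent faults: {N1 stuck-at-0, N1 inverted output, N3 stuck-at-1, N3 inverted output, N4 stuck-at-0, N4 inverted output, N5 stuck-at-0, N5 inverted output, N6 stuck-at-0, N6 inverted output, N7 stuck-at-0, N7 inverted output, N8 stuck-at-0, N8 inverted output, N9 stuck-at-0, N9 inverted output, N10 stuck-at-0, N10 inverted output} — 18 in all.

18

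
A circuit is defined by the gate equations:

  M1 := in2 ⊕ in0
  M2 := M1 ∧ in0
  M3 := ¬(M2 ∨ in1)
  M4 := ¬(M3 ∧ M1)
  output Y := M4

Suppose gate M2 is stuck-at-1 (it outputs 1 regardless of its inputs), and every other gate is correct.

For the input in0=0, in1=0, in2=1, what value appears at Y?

1

Propagate with M2 forced: M1=1, M2=1 [stuck-at-1], M3=0, M4=1.
So Y = 1. (Without the fault it would be 0.)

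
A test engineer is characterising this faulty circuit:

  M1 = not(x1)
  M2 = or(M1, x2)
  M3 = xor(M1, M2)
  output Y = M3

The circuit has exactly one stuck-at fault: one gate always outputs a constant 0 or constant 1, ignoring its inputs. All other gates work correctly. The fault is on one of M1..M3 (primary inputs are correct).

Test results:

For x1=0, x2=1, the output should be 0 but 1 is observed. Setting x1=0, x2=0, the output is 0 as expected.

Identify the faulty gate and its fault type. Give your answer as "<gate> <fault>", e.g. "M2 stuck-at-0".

M1 stuck-at-0

Fault-free values for test 1 (x1=0, x2=1): M1=1, M2=1, M3=0, giving Y=0. Observed 1.
Test 1: faults giving observed 1 are {M1 stuck-at-0, M2 stuck-at-0, M3 stuck-at-1}.
Test 2 (x1=0, x2=0): fault-free M1=1, M2=1, M3=0 → 0; observed 0. Eliminates M2 stuck-at-0, M3 stuck-at-1.
Only M1 stuck-at-0 is consistent with every test.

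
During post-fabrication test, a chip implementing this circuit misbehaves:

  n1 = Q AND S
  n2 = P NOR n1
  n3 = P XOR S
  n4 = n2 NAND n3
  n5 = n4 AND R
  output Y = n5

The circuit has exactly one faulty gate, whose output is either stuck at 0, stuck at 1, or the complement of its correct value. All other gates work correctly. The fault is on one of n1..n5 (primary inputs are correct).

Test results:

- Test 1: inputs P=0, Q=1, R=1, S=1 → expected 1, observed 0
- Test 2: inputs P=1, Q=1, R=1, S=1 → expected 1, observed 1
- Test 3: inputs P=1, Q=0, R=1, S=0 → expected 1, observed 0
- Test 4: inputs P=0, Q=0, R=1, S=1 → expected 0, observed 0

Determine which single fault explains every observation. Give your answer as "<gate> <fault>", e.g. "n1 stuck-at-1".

Fault-free values for test 1 (P=0, Q=1, R=1, S=1): n1=1, n2=0, n3=1, n4=1, n5=1, giving Y=1. Observed 0.
Test 1: faults giving observed 0 are {n1 stuck-at-0, n1 inverted output, n2 stuck-at-1, n2 inverted output, n4 stuck-at-0, n4 inverted output, n5 stuck-at-0, n5 inverted output}.
Test 2 (P=1, Q=1, R=1, S=1): fault-free n1=1, n2=0, n3=0, n4=1, n5=1 → 1; observed 1. Eliminates n4 stuck-at-0, n4 inverted output, n5 stuck-at-0, n5 inverted output.
Test 3 (P=1, Q=0, R=1, S=0): fault-free n1=0, n2=0, n3=1, n4=1, n5=1 → 1; observed 0. Eliminates n1 stuck-at-0, n1 inverted output.
Test 4 (P=0, Q=0, R=1, S=1): fault-free n1=0, n2=1, n3=1, n4=0, n5=0 → 0; observed 0. Eliminates n2 inverted output.
Only n2 stuck-at-1 is consistent with every test.

n2 stuck-at-1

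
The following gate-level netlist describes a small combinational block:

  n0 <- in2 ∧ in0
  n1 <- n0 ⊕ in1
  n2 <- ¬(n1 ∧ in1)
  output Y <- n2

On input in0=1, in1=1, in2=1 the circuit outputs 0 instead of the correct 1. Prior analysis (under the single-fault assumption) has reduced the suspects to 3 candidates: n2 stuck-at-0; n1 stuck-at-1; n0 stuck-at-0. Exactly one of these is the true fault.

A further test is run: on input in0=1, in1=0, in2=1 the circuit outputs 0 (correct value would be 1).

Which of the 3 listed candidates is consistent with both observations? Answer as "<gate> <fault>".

Evaluate each candidate on input in0=1, in1=0, in2=1:
  n2 stuck-at-0: n0=1, n1=1, n2=0 [stuck-at-0] → 0 — matches
  n1 stuck-at-1: n0=1, n1=1 [stuck-at-1], n2=1 → 1 — eliminated
  n0 stuck-at-0: n0=0 [stuck-at-0], n1=0, n2=1 → 1 — eliminated
Only n2 stuck-at-0 reproduces the observed 0.

n2 stuck-at-0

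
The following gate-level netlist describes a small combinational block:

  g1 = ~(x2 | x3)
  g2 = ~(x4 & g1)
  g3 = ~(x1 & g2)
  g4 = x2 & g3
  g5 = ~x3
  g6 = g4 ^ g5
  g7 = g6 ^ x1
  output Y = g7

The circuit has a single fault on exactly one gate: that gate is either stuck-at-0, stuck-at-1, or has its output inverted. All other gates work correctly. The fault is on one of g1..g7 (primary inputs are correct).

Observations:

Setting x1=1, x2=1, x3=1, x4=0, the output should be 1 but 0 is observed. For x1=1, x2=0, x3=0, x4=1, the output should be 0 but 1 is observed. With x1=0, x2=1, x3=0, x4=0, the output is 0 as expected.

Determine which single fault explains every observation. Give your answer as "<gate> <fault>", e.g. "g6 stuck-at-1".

g4 stuck-at-1

Fault-free values for test 1 (x1=1, x2=1, x3=1, x4=0): g1=0, g2=1, g3=0, g4=0, g5=0, g6=0, g7=1, giving Y=1. Observed 0.
Test 1: faults giving observed 0 are {g2 stuck-at-0, g2 inverted output, g3 stuck-at-1, g3 inverted output, g4 stuck-at-1, g4 inverted output, g5 stuck-at-1, g5 inverted output, g6 stuck-at-1, g6 inverted output, g7 stuck-at-0, g7 inverted output}.
Test 2 (x1=1, x2=0, x3=0, x4=1): fault-free g1=1, g2=0, g3=1, g4=0, g5=1, g6=1, g7=0 → 0; observed 1. Eliminates g2 stuck-at-0, g2 inverted output, g3 stuck-at-1, g3 inverted output, g5 stuck-at-1, g6 stuck-at-1, g7 stuck-at-0.
Test 3 (x1=0, x2=1, x3=0, x4=0): fault-free g1=0, g2=1, g3=1, g4=1, g5=1, g6=0, g7=0 → 0; observed 0. Eliminates g4 inverted output, g5 inverted output, g6 inverted output, g7 inverted output.
Only g4 stuck-at-1 is consistent with every test.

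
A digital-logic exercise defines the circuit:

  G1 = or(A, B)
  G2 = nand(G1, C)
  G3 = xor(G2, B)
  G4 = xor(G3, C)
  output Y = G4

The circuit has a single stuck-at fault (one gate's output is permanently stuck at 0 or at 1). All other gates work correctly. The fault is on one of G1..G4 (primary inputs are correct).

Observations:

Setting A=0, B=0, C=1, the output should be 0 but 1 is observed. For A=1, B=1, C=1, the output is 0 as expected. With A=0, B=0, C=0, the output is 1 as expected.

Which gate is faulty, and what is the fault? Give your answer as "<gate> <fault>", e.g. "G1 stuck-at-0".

Fault-free values for test 1 (A=0, B=0, C=1): G1=0, G2=1, G3=1, G4=0, giving Y=0. Observed 1.
Test 1: faults giving observed 1 are {G1 stuck-at-1, G2 stuck-at-0, G3 stuck-at-0, G4 stuck-at-1}.
Test 2 (A=1, B=1, C=1): fault-free G1=1, G2=0, G3=1, G4=0 → 0; observed 0. Eliminates G3 stuck-at-0, G4 stuck-at-1.
Test 3 (A=0, B=0, C=0): fault-free G1=0, G2=1, G3=1, G4=1 → 1; observed 1. Eliminates G2 stuck-at-0.
Only G1 stuck-at-1 is consistent with every test.

G1 stuck-at-1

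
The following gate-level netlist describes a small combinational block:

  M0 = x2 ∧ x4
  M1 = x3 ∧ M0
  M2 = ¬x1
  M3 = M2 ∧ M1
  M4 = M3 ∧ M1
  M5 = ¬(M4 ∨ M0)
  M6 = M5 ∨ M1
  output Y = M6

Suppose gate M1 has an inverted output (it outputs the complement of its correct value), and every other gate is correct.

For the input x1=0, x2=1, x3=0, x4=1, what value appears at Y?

1

Propagate with M1 forced: M0=1, M1=1 [inverted output], M2=1, M3=1, M4=1, M5=0, M6=1.
So Y = 1. (Without the fault it would be 0.)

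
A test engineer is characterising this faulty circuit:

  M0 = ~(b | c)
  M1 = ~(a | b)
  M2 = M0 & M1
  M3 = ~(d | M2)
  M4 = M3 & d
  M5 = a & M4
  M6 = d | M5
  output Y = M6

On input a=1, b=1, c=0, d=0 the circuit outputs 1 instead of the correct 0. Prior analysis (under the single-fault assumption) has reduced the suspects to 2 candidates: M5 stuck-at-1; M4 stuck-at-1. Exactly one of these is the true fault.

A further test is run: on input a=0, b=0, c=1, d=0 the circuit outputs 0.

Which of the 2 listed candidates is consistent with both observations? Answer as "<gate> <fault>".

M4 stuck-at-1

Evaluate each candidate on input a=0, b=0, c=1, d=0:
  M5 stuck-at-1: M0=0, M1=1, M2=0, M3=1, M4=0, M5=1 [stuck-at-1], M6=1 → 1 — eliminated
  M4 stuck-at-1: M0=0, M1=1, M2=0, M3=1, M4=1 [stuck-at-1], M5=0, M6=0 → 0 — matches
Only M4 stuck-at-1 reproduces the observed 0.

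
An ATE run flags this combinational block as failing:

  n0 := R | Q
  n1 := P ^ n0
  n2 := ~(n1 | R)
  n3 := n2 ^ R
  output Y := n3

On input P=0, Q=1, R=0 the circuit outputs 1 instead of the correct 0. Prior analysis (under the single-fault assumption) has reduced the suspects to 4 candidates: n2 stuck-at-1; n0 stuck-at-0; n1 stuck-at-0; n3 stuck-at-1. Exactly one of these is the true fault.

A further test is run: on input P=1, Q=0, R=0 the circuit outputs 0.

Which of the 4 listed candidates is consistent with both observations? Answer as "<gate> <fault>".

Evaluate each candidate on input P=1, Q=0, R=0:
  n2 stuck-at-1: n0=0, n1=1, n2=1 [stuck-at-1], n3=1 → 1 — eliminated
  n0 stuck-at-0: n0=0 [stuck-at-0], n1=1, n2=0, n3=0 → 0 — matches
  n1 stuck-at-0: n0=0, n1=0 [stuck-at-0], n2=1, n3=1 → 1 — eliminated
  n3 stuck-at-1: n0=0, n1=1, n2=0, n3=1 [stuck-at-1] → 1 — eliminated
Only n0 stuck-at-0 reproduces the observed 0.

n0 stuck-at-0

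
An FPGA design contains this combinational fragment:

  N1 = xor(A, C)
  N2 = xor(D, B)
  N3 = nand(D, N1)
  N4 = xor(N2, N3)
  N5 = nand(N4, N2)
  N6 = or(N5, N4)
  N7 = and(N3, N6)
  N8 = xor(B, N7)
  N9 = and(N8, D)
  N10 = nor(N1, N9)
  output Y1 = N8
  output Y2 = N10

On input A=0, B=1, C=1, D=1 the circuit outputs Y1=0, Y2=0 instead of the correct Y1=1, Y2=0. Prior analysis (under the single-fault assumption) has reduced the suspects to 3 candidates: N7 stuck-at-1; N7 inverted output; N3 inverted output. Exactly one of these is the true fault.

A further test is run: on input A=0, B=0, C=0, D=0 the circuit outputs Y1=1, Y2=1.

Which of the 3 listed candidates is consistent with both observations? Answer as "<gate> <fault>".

Evaluate each candidate on input A=0, B=0, C=0, D=0:
  N7 stuck-at-1: N1=0, N2=0, N3=1, N4=1, N5=1, N6=1, N7=1 [stuck-at-1], N8=1, N9=0, N10=1 → Y1=1, Y2=1 — matches
  N7 inverted output: N1=0, N2=0, N3=1, N4=1, N5=1, N6=1, N7=0 [inverted output], N8=0, N9=0, N10=1 → Y1=0, Y2=1 — eliminated
  N3 inverted output: N1=0, N2=0, N3=0 [inverted output], N4=0, N5=1, N6=1, N7=0, N8=0, N9=0, N10=1 → Y1=0, Y2=1 — eliminated
Only N7 stuck-at-1 reproduces the observed Y1=1, Y2=1.

N7 stuck-at-1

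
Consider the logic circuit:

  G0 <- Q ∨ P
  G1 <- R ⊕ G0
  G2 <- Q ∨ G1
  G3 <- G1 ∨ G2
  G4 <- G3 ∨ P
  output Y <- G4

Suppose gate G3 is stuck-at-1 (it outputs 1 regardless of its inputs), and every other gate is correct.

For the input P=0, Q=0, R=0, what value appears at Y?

1

Propagate with G3 forced: G0=0, G1=0, G2=0, G3=1 [stuck-at-1], G4=1.
So Y = 1. (Without the fault it would be 0.)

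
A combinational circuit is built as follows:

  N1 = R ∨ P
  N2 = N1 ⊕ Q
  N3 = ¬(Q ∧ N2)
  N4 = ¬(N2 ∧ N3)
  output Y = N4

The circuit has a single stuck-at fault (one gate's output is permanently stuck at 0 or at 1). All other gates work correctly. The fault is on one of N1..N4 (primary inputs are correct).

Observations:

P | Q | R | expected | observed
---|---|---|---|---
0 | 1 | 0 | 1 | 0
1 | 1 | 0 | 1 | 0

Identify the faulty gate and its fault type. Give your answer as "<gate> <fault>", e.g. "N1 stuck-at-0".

N4 stuck-at-0

Fault-free values for test 1 (P=0, Q=1, R=0): N1=0, N2=1, N3=0, N4=1, giving Y=1. Observed 0.
Test 1: faults giving observed 0 are {N3 stuck-at-1, N4 stuck-at-0}.
Test 2 (P=1, Q=1, R=0): fault-free N1=1, N2=0, N3=1, N4=1 → 1; observed 0. Eliminates N3 stuck-at-1.
Only N4 stuck-at-0 is consistent with every test.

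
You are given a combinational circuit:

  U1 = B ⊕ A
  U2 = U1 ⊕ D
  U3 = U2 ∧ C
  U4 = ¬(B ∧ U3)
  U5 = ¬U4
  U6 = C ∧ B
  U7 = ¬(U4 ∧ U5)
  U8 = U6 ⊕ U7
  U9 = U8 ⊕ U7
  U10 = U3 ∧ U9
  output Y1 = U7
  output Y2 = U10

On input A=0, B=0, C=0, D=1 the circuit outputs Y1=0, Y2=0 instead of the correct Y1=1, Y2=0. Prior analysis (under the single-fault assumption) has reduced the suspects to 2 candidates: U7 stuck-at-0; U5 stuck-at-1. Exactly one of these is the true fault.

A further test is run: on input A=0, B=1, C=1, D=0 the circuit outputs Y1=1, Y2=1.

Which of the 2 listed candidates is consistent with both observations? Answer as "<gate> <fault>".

U5 stuck-at-1

Evaluate each candidate on input A=0, B=1, C=1, D=0:
  U7 stuck-at-0: U1=1, U2=1, U3=1, U4=0, U5=1, U6=1, U7=0 [stuck-at-0], U8=1, U9=1, U10=1 → Y1=0, Y2=1 — eliminated
  U5 stuck-at-1: U1=1, U2=1, U3=1, U4=0, U5=1 [stuck-at-1], U6=1, U7=1, U8=0, U9=1, U10=1 → Y1=1, Y2=1 — matches
Only U5 stuck-at-1 reproduces the observed Y1=1, Y2=1.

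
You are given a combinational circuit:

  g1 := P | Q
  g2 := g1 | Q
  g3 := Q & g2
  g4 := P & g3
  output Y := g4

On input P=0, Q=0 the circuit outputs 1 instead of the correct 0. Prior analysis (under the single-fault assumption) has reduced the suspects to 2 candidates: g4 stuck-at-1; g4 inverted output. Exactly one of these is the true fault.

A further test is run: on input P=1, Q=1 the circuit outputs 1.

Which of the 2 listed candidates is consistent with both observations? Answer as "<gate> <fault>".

Evaluate each candidate on input P=1, Q=1:
  g4 stuck-at-1: g1=1, g2=1, g3=1, g4=1 [stuck-at-1] → 1 — matches
  g4 inverted output: g1=1, g2=1, g3=1, g4=0 [inverted output] → 0 — eliminated
Only g4 stuck-at-1 reproduces the observed 1.

g4 stuck-at-1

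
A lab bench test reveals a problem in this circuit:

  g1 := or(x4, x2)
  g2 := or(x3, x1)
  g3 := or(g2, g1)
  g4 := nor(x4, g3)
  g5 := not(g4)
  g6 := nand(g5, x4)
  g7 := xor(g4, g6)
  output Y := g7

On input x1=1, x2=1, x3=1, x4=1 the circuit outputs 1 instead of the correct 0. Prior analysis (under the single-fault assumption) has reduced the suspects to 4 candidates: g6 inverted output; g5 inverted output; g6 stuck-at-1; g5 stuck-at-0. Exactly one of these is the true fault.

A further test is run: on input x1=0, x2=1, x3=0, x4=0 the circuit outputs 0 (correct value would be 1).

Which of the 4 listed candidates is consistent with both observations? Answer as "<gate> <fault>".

g6 inverted output

Evaluate each candidate on input x1=0, x2=1, x3=0, x4=0:
  g6 inverted output: g1=1, g2=0, g3=1, g4=0, g5=1, g6=0 [inverted output], g7=0 → 0 — matches
  g5 inverted output: g1=1, g2=0, g3=1, g4=0, g5=0 [inverted output], g6=1, g7=1 → 1 — eliminated
  g6 stuck-at-1: g1=1, g2=0, g3=1, g4=0, g5=1, g6=1 [stuck-at-1], g7=1 → 1 — eliminated
  g5 stuck-at-0: g1=1, g2=0, g3=1, g4=0, g5=0 [stuck-at-0], g6=1, g7=1 → 1 — eliminated
Only g6 inverted output reproduces the observed 0.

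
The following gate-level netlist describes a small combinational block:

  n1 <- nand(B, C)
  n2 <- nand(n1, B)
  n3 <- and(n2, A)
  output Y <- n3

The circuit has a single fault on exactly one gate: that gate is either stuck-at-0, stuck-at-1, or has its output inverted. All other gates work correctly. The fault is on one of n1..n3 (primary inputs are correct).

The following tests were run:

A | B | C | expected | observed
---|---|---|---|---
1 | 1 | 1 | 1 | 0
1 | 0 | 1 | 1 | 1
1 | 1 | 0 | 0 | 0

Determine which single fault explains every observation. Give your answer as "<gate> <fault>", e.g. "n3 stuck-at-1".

n1 stuck-at-1

Fault-free values for test 1 (A=1, B=1, C=1): n1=0, n2=1, n3=1, giving Y=1. Observed 0.
Test 1: faults giving observed 0 are {n1 stuck-at-1, n1 inverted output, n2 stuck-at-0, n2 inverted output, n3 stuck-at-0, n3 inverted output}.
Test 2 (A=1, B=0, C=1): fault-free n1=1, n2=1, n3=1 → 1; observed 1. Eliminates n2 stuck-at-0, n2 inverted output, n3 stuck-at-0, n3 inverted output.
Test 3 (A=1, B=1, C=0): fault-free n1=1, n2=0, n3=0 → 0; observed 0. Eliminates n1 inverted output.
Only n1 stuck-at-1 is consistent with every test.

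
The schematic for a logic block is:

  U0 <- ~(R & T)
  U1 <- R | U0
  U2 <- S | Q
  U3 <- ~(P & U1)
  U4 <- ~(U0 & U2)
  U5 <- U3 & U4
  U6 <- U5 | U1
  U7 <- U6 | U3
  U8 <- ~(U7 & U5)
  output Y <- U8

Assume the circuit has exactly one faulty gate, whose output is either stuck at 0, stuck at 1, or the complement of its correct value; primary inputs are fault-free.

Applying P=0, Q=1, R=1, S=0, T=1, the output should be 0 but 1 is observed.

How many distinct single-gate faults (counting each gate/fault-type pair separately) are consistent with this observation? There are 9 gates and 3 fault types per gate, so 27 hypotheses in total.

12

Fault-free: U0=0, U1=1, U2=1, U3=1, U4=1, U5=1, U6=1, U7=1, U8=0 → 0. Observed 1.
  U0: stuck-at-1, inverted output ✓; others ✗
  U1: none of the 3 fault types match ✗
  U2: none of the 3 fault types match ✗
  U3: stuck-at-0, inverted output ✓; others ✗
  U4: stuck-at-0, inverted output ✓; others ✗
  U5: stuck-at-0, inverted output ✓; others ✗
  U6: none of the 3 fault types match ✗
  U7: stuck-at-0, inverted output ✓; others ✗
  U8: stuck-at-1, inverted output ✓; others ✗
Consistent faults: {U0 stuck-at-1, U0 inverted output, U3 stuck-at-0, U3 inverted output, U4 stuck-at-0, U4 inverted output, U5 stuck-at-0, U5 inverted output, U7 stuck-at-0, U7 inverted output, U8 stuck-at-1, U8 inverted output} — 12 in all.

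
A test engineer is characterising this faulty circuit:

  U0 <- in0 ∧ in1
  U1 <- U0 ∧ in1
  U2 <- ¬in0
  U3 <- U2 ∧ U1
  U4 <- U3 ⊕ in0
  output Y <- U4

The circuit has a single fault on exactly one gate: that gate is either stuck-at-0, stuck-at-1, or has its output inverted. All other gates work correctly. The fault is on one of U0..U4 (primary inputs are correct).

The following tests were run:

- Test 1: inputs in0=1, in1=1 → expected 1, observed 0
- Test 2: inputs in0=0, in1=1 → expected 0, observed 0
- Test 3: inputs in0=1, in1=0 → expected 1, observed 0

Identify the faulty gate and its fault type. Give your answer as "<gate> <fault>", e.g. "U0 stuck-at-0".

U4 stuck-at-0

Fault-free values for test 1 (in0=1, in1=1): U0=1, U1=1, U2=0, U3=0, U4=1, giving Y=1. Observed 0.
Test 1: faults giving observed 0 are {U2 stuck-at-1, U2 inverted output, U3 stuck-at-1, U3 inverted output, U4 stuck-at-0, U4 inverted output}.
Test 2 (in0=0, in1=1): fault-free U0=0, U1=0, U2=1, U3=0, U4=0 → 0; observed 0. Eliminates U3 stuck-at-1, U3 inverted output, U4 inverted output.
Test 3 (in0=1, in1=0): fault-free U0=0, U1=0, U2=0, U3=0, U4=1 → 1; observed 0. Eliminates U2 stuck-at-1, U2 inverted output.
Only U4 stuck-at-0 is consistent with every test.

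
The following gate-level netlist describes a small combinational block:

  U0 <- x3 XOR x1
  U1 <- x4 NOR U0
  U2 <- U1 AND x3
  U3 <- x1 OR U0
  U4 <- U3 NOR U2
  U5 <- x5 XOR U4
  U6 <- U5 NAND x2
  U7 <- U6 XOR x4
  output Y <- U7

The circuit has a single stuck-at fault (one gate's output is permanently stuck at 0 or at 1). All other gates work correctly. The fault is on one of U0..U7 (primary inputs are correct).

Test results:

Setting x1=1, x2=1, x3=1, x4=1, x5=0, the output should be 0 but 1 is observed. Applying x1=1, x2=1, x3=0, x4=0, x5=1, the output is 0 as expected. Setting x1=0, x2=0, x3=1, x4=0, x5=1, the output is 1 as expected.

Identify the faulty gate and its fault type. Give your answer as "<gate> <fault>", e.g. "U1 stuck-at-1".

U5 stuck-at-1

Fault-free values for test 1 (x1=1, x2=1, x3=1, x4=1, x5=0): U0=0, U1=0, U2=0, U3=1, U4=0, U5=0, U6=1, U7=0, giving Y=0. Observed 1.
Test 1: faults giving observed 1 are {U3 stuck-at-0, U4 stuck-at-1, U5 stuck-at-1, U6 stuck-at-0, U7 stuck-at-1}.
Test 2 (x1=1, x2=1, x3=0, x4=0, x5=1): fault-free U0=1, U1=0, U2=0, U3=1, U4=0, U5=1, U6=0, U7=0 → 0; observed 0. Eliminates U3 stuck-at-0, U4 stuck-at-1, U7 stuck-at-1.
Test 3 (x1=0, x2=0, x3=1, x4=0, x5=1): fault-free U0=1, U1=0, U2=0, U3=1, U4=0, U5=1, U6=1, U7=1 → 1; observed 1. Eliminates U6 stuck-at-0.
Only U5 stuck-at-1 is consistent with every test.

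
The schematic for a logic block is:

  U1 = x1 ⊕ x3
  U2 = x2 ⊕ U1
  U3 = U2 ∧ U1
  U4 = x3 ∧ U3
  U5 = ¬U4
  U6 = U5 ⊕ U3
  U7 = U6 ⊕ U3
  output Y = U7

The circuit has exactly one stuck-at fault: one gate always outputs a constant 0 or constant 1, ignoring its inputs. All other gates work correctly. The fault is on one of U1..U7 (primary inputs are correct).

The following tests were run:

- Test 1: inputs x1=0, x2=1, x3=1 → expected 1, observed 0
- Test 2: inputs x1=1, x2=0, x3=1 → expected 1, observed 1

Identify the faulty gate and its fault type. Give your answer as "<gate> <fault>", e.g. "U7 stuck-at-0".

Fault-free values for test 1 (x1=0, x2=1, x3=1): U1=1, U2=0, U3=0, U4=0, U5=1, U6=1, U7=1, giving Y=1. Observed 0.
Test 1: faults giving observed 0 are {U2 stuck-at-1, U3 stuck-at-1, U4 stuck-at-1, U5 stuck-at-0, U6 stuck-at-0, U7 stuck-at-0}.
Test 2 (x1=1, x2=0, x3=1): fault-free U1=0, U2=0, U3=0, U4=0, U5=1, U6=1, U7=1 → 1; observed 1. Eliminates U3 stuck-at-1, U4 stuck-at-1, U5 stuck-at-0, U6 stuck-at-0, U7 stuck-at-0.
Only U2 stuck-at-1 is consistent with every test.

U2 stuck-at-1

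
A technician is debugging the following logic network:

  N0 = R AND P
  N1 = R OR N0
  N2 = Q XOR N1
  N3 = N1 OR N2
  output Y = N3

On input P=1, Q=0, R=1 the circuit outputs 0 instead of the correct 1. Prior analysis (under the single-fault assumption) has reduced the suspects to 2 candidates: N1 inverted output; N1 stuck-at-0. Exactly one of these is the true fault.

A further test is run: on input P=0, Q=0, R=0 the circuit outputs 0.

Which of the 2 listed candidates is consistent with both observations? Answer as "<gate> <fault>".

Evaluate each candidate on input P=0, Q=0, R=0:
  N1 inverted output: N0=0, N1=1 [inverted output], N2=1, N3=1 → 1 — eliminated
  N1 stuck-at-0: N0=0, N1=0 [stuck-at-0], N2=0, N3=0 → 0 — matches
Only N1 stuck-at-0 reproduces the observed 0.

N1 stuck-at-0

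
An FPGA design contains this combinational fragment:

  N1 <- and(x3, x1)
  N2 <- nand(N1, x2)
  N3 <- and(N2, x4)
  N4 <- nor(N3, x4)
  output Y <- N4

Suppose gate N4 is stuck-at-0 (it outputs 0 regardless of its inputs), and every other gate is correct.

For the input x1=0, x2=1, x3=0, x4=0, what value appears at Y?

0

Propagate with N4 forced: N1=0, N2=1, N3=0, N4=0 [stuck-at-0].
So Y = 0. (Without the fault it would be 1.)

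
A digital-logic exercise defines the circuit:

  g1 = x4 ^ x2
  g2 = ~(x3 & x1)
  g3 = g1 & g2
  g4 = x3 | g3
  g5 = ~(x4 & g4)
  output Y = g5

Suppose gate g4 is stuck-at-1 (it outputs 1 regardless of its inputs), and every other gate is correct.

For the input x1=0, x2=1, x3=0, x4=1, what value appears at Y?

0

Propagate with g4 forced: g1=0, g2=1, g3=0, g4=1 [stuck-at-1], g5=0.
So Y = 0. (Without the fault it would be 1.)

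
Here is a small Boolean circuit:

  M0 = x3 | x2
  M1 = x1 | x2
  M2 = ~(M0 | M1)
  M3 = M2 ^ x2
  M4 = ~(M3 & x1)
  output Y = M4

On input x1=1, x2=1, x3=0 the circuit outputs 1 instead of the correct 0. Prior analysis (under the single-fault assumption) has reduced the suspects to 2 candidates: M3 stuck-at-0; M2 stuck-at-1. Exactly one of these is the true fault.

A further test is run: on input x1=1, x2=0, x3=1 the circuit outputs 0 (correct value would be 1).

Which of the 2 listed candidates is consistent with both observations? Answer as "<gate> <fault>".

M2 stuck-at-1

Evaluate each candidate on input x1=1, x2=0, x3=1:
  M3 stuck-at-0: M0=1, M1=1, M2=0, M3=0 [stuck-at-0], M4=1 → 1 — eliminated
  M2 stuck-at-1: M0=1, M1=1, M2=1 [stuck-at-1], M3=1, M4=0 → 0 — matches
Only M2 stuck-at-1 reproduces the observed 0.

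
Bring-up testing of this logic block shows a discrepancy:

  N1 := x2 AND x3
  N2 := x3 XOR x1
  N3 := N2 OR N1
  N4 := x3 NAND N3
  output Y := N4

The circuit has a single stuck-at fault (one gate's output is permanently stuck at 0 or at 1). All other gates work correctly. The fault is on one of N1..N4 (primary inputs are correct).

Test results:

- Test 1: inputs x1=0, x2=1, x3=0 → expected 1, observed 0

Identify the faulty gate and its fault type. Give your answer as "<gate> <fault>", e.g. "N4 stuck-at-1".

Fault-free values for test 1 (x1=0, x2=1, x3=0): N1=0, N2=0, N3=0, N4=1, giving Y=1. Observed 0.
Test 1: faults giving observed 0 are {N4 stuck-at-0}.
Only N4 stuck-at-0 is consistent with every test.

N4 stuck-at-0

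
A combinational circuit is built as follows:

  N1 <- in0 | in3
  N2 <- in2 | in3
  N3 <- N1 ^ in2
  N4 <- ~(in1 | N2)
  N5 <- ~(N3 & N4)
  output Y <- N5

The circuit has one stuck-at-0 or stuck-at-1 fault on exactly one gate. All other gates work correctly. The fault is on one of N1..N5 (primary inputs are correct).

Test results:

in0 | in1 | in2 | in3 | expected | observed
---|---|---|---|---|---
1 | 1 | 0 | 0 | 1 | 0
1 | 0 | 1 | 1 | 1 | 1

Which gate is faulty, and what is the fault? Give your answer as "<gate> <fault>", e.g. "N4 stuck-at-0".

N4 stuck-at-1

Fault-free values for test 1 (in0=1, in1=1, in2=0, in3=0): N1=1, N2=0, N3=1, N4=0, N5=1, giving Y=1. Observed 0.
Test 1: faults giving observed 0 are {N4 stuck-at-1, N5 stuck-at-0}.
Test 2 (in0=1, in1=0, in2=1, in3=1): fault-free N1=1, N2=1, N3=0, N4=0, N5=1 → 1; observed 1. Eliminates N5 stuck-at-0.
Only N4 stuck-at-1 is consistent with every test.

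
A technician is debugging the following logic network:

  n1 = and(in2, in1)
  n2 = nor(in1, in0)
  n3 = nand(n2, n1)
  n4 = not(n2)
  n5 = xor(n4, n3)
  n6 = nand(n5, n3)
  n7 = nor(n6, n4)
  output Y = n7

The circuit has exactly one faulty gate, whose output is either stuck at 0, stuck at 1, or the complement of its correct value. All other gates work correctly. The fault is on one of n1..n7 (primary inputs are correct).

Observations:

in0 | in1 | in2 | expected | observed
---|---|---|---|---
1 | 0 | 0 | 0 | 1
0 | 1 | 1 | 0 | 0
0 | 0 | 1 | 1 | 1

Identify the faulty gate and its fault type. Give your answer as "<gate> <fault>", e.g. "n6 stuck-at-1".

n2 stuck-at-1

Fault-free values for test 1 (in0=1, in1=0, in2=0): n1=0, n2=0, n3=1, n4=1, n5=0, n6=1, n7=0, giving Y=0. Observed 1.
Test 1: faults giving observed 1 are {n2 stuck-at-1, n2 inverted output, n4 stuck-at-0, n4 inverted output, n7 stuck-at-1, n7 inverted output}.
Test 2 (in0=0, in1=1, in2=1): fault-free n1=1, n2=0, n3=1, n4=1, n5=0, n6=1, n7=0 → 0; observed 0. Eliminates n4 stuck-at-0, n4 inverted output, n7 stuck-at-1, n7 inverted output.
Test 3 (in0=0, in1=0, in2=1): fault-free n1=0, n2=1, n3=1, n4=0, n5=1, n6=0, n7=1 → 1; observed 1. Eliminates n2 inverted output.
Only n2 stuck-at-1 is consistent with every test.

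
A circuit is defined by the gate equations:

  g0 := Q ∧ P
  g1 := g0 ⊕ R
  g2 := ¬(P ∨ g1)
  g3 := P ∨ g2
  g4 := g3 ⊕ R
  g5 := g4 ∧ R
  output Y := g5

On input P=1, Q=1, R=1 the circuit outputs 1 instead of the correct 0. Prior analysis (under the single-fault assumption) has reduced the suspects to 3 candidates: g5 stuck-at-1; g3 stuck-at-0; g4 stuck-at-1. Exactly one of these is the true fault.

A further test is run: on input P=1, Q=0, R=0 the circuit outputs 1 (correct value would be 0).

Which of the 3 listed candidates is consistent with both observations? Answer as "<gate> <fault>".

Evaluate each candidate on input P=1, Q=0, R=0:
  g5 stuck-at-1: g0=0, g1=0, g2=0, g3=1, g4=1, g5=1 [stuck-at-1] → 1 — matches
  g3 stuck-at-0: g0=0, g1=0, g2=0, g3=0 [stuck-at-0], g4=0, g5=0 → 0 — eliminated
  g4 stuck-at-1: g0=0, g1=0, g2=0, g3=1, g4=1 [stuck-at-1], g5=0 → 0 — eliminated
Only g5 stuck-at-1 reproduces the observed 1.

g5 stuck-at-1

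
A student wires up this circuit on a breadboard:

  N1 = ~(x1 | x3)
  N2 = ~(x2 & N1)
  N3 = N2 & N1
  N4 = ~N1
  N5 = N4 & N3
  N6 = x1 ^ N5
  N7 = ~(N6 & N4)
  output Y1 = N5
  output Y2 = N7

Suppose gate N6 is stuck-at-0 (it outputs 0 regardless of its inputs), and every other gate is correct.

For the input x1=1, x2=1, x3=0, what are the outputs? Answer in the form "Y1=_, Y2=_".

Y1=0, Y2=1

Propagate with N6 forced: N1=0, N2=1, N3=0, N4=1, N5=0, N6=0 [stuck-at-0], N7=1.
So the outputs are Y1=0, Y2=1. (Without the fault they would be Y1=0, Y2=0.)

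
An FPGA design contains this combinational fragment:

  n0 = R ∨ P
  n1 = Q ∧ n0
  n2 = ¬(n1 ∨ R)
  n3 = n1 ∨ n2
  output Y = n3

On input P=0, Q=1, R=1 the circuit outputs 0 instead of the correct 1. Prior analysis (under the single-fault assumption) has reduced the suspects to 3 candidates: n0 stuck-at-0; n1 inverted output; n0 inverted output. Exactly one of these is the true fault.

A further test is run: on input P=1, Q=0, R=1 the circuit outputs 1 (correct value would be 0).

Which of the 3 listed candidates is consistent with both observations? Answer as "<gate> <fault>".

n1 inverted output

Evaluate each candidate on input P=1, Q=0, R=1:
  n0 stuck-at-0: n0=0 [stuck-at-0], n1=0, n2=0, n3=0 → 0 — eliminated
  n1 inverted output: n0=1, n1=1 [inverted output], n2=0, n3=1 → 1 — matches
  n0 inverted output: n0=0 [inverted output], n1=0, n2=0, n3=0 → 0 — eliminated
Only n1 inverted output reproduces the observed 1.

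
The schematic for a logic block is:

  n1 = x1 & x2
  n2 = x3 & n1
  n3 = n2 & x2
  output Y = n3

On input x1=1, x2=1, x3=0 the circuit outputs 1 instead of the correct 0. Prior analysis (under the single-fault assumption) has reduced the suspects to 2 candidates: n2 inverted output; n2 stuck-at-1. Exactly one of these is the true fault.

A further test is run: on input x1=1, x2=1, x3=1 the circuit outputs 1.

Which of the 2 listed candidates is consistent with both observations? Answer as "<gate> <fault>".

n2 stuck-at-1

Evaluate each candidate on input x1=1, x2=1, x3=1:
  n2 inverted output: n1=1, n2=0 [inverted output], n3=0 → 0 — eliminated
  n2 stuck-at-1: n1=1, n2=1 [stuck-at-1], n3=1 → 1 — matches
Only n2 stuck-at-1 reproduces the observed 1.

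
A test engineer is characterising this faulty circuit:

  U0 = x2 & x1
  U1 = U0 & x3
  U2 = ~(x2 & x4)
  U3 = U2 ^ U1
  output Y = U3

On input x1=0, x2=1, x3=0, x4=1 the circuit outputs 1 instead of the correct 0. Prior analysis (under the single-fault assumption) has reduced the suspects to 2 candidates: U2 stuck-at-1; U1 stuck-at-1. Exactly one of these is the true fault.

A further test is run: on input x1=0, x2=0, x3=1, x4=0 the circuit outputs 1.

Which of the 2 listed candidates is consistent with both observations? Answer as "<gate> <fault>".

Evaluate each candidate on input x1=0, x2=0, x3=1, x4=0:
  U2 stuck-at-1: U0=0, U1=0, U2=1 [stuck-at-1], U3=1 → 1 — matches
  U1 stuck-at-1: U0=0, U1=1 [stuck-at-1], U2=1, U3=0 → 0 — eliminated
Only U2 stuck-at-1 reproduces the observed 1.

U2 stuck-at-1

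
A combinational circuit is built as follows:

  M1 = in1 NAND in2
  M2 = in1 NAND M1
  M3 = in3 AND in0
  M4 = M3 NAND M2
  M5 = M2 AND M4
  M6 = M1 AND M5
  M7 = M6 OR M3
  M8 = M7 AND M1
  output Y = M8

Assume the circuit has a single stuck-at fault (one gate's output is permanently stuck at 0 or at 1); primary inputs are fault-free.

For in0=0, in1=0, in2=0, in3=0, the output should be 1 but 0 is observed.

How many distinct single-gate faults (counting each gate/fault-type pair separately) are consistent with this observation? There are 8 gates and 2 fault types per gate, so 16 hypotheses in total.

Fault-free: M1=1, M2=1, M3=0, M4=1, M5=1, M6=1, M7=1, M8=1 → 1. Observed 0.
  M1: stuck-at-0 ✓; others ✗
  M2: stuck-at-0 ✓; others ✗
  M3: none of the 2 fault types match ✗
  M4: stuck-at-0 ✓; others ✗
  M5: stuck-at-0 ✓; others ✗
  M6: stuck-at-0 ✓; others ✗
  M7: stuck-at-0 ✓; others ✗
  M8: stuck-at-0 ✓; others ✗
Consistent faults: {M1 stuck-at-0, M2 stuck-at-0, M4 stuck-at-0, M5 stuck-at-0, M6 stuck-at-0, M7 stuck-at-0, M8 stuck-at-0} — 7 in all.

7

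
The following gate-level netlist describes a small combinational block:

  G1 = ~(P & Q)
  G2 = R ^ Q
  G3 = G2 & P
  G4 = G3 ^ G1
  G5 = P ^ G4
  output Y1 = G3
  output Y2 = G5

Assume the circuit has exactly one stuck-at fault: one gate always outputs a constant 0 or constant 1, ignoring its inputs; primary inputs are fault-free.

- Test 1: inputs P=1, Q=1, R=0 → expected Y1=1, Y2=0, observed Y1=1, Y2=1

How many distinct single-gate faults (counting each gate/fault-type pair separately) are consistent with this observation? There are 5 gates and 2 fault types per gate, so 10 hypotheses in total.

Fault-free: G1=0, G2=1, G3=1, G4=1, G5=0 → Y1=1, Y2=0. Observed Y1=1, Y2=1.
  G1 stuck-at-0: output Y1=1, Y2=0 ✗
  G1 stuck-at-1: output Y1=1, Y2=1 ✓
  G2 stuck-at-0: output Y1=0, Y2=1 ✗
  G2 stuck-at-1: output Y1=1, Y2=0 ✗
  G3 stuck-at-0: output Y1=0, Y2=1 ✗
  G3 stuck-at-1: output Y1=1, Y2=0 ✗
  G4 stuck-at-0: output Y1=1, Y2=1 ✓
  G4 stuck-at-1: output Y1=1, Y2=0 ✗
  G5 stuck-at-0: output Y1=1, Y2=0 ✗
  G5 stuck-at-1: output Y1=1, Y2=1 ✓
Consistent faults: {G1 stuck-at-1, G4 stuck-at-0, G5 stuck-at-1} — 3 in all.

3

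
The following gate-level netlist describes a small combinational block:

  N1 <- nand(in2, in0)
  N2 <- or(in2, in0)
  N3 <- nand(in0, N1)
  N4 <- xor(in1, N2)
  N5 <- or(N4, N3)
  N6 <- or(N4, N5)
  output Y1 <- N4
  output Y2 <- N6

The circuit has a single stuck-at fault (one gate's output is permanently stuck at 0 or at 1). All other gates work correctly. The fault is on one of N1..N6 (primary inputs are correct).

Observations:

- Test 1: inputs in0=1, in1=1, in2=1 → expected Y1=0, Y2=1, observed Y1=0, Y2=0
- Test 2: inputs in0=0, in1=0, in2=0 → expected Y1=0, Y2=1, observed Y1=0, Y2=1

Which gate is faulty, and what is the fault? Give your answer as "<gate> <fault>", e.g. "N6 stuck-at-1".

Fault-free values for test 1 (in0=1, in1=1, in2=1): N1=0, N2=1, N3=1, N4=0, N5=1, N6=1, giving Y1=0, Y2=1. Observed Y1=0, Y2=0.
Test 1: faults giving observed Y1=0, Y2=0 are {N1 stuck-at-1, N3 stuck-at-0, N5 stuck-at-0, N6 stuck-at-0}.
Test 2 (in0=0, in1=0, in2=0): fault-free N1=1, N2=0, N3=1, N4=0, N5=1, N6=1 → Y1=0, Y2=1; observed Y1=0, Y2=1. Eliminates N3 stuck-at-0, N5 stuck-at-0, N6 stuck-at-0.
Only N1 stuck-at-1 is consistent with every test.

N1 stuck-at-1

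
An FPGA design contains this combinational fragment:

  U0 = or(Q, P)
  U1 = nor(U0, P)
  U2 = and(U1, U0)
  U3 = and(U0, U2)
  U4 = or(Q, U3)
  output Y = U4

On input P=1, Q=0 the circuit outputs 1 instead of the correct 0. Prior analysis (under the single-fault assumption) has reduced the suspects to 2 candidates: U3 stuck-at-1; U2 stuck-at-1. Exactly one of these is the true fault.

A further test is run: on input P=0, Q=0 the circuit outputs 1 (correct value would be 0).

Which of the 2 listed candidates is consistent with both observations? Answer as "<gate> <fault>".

Evaluate each candidate on input P=0, Q=0:
  U3 stuck-at-1: U0=0, U1=1, U2=0, U3=1 [stuck-at-1], U4=1 → 1 — matches
  U2 stuck-at-1: U0=0, U1=1, U2=1 [stuck-at-1], U3=0, U4=0 → 0 — eliminated
Only U3 stuck-at-1 reproduces the observed 1.

U3 stuck-at-1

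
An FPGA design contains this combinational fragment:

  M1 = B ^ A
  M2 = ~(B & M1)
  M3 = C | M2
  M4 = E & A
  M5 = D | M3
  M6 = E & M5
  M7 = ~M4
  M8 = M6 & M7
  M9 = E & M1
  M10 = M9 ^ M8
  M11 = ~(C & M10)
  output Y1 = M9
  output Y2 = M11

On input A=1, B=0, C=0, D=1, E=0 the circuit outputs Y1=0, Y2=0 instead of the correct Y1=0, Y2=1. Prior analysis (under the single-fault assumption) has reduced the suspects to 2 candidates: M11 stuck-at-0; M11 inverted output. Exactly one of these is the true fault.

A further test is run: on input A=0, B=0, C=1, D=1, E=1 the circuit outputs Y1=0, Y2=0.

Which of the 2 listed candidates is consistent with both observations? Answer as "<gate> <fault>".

Evaluate each candidate on input A=0, B=0, C=1, D=1, E=1:
  M11 stuck-at-0: M1=0, M2=1, M3=1, M4=0, M5=1, M6=1, M7=1, M8=1, M9=0, M10=1, M11=0 [stuck-at-0] → Y1=0, Y2=0 — matches
  M11 inverted output: M1=0, M2=1, M3=1, M4=0, M5=1, M6=1, M7=1, M8=1, M9=0, M10=1, M11=1 [inverted output] → Y1=0, Y2=1 — eliminated
Only M11 stuck-at-0 reproduces the observed Y1=0, Y2=0.

M11 stuck-at-0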